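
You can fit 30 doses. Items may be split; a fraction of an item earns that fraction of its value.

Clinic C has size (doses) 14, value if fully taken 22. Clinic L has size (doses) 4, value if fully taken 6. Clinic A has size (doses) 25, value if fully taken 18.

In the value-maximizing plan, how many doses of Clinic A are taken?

Best value per unit of size first: Clinic C 22/14≈1.57, Clinic L 6/4≈1.5, Clinic A 18/25≈0.72.
Clinic C: take in full, 14 doses for value 22 ; 16 left.
All 4 doses of Clinic L fit (value 6) ; 12 remain.
12 doses left: a 12/25 share of Clinic A gives 18×12/25 = 8.64.

12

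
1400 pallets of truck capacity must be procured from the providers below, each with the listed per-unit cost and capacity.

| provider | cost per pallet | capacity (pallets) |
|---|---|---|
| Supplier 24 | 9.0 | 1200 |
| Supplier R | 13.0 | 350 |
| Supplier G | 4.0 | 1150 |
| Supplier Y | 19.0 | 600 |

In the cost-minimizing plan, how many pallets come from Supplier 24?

Fill from the cheapest provider first.
Supplier G (4.0): use full 1150 ; 250 pallets to go.
Take 250 from Supplier 24 at 9.0 to finish.
Supplier R, Supplier Y: unused.

250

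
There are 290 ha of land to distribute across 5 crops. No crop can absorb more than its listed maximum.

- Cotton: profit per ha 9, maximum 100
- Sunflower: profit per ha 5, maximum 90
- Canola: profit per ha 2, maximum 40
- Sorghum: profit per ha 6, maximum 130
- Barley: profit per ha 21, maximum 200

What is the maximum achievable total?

Order the crops by profit per ha: Barley 21 > Cotton 9 > Sorghum 6 > Sunflower 5 > Canola 2.
Barley: +200 to 200 (cap) ; 90 left.
Only 90 left; Cotton takes them to reach 90.
Total = 9×90 + 21×200 = 5010.

5010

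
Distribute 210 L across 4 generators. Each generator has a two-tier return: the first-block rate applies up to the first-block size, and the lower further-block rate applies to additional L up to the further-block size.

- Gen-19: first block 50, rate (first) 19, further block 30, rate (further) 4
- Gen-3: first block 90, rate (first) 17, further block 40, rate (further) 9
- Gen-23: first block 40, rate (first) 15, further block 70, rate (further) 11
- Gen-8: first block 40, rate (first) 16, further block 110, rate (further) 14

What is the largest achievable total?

Rank every tier by rate: Gen-19/first 19 > Gen-3/first 17 > Gen-8/first 16 > Gen-23/first 15 > Gen-8/second 14 > Gen-23/second 11 > Gen-3/second 9 > Gen-19/second 4.
Gen-19/first (19): +50 ; 160 left.
Fill Gen-3 first block (90 at 17) ; 70 left.
Fill Gen-8 first block (40 at 16) ; 30 left.
Gen-23/first: +30 of 40 at 15; pool empty.
Total = 19×50 + 17×90 + 16×40 + 15×30 = 3570.

3570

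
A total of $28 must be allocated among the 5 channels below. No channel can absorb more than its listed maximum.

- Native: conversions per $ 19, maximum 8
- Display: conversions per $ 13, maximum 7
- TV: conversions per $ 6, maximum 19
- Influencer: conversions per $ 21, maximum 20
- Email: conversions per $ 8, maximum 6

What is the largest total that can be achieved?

572

Order the channels by conversions per $: Influencer 21 > Native 19 > Display 13 > Email 8 > TV 6.
Influencer takes 20 to reach its cap of 20 ; 8 left.
Native: +8 to 8 (cap) ; 0 left.
Total = 19×8 + 21×20 = 572.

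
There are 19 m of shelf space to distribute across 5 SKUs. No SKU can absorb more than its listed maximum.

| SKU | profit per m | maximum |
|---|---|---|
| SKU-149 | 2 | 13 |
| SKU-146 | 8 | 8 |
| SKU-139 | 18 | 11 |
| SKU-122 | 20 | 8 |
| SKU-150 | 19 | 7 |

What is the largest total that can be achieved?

365

Order the SKUs by profit per m: SKU-122 20 > SKU-150 19 > SKU-139 18 > SKU-146 8 > SKU-149 2.
Give SKU-122 8 to hit its cap of 8 → 11 left.
SKU-150 takes 7 to reach its cap of 7 → 4 left.
SKU-139: +4 (room for 11) → 4. Pool exhausted.
Total = 18×4 + 20×8 + 19×7 = 365.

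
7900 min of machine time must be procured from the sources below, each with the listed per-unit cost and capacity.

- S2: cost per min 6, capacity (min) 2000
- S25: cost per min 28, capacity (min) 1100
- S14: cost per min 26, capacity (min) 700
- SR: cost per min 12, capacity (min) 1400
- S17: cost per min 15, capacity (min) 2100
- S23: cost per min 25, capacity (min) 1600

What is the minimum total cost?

121300

Fill from the cheapest source first.
S2 at 6: take all 2000 min ; 5900 still needed.
Take 1400 from SR at 12 ; need 4500 more.
S17 at 15: take all 2100 min ; 2400 still needed.
S23 at 25: take all 1600 min ; 800 still needed.
Take 700 from S14 at 26 ; need 100 more.
S25 at 28: take 100 of its 1100 ; requirement met.
Cost = 2000×6 + 1400×12 + 2100×15 + 1600×25 + 700×26 + 100×28 = 121300.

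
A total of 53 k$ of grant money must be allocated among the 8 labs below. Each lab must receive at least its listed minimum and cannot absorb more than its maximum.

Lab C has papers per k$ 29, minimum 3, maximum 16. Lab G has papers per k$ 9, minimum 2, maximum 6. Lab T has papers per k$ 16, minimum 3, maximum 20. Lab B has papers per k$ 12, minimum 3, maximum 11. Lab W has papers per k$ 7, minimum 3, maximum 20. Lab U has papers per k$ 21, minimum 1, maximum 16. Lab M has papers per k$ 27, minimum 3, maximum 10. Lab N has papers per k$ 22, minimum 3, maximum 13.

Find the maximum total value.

Meeting every minimum uses 3+2+3+3+3+1+3+3 = 21 k$, leaving 32.
Highest papers per k$ first: Lab C 29 > Lab M 27 > Lab N 22 > Lab U 21 > Lab T 16 > Lab B 12 > Lab G 9 > Lab W 7.
Give Lab C 13 more to hit its cap of 16 — 19 left.
Lab M: +7 to 10 (cap) — 12 left.
Lab N: +10 to 13 (cap) — 2 left.
Lab U has room for 15 more but only 2 remain, so it gets 3.
Total = 29×16 + 9×2 + 16×3 + 12×3 + 7×3 + 21×3 + 27×10 + 22×13 = 1206.

1206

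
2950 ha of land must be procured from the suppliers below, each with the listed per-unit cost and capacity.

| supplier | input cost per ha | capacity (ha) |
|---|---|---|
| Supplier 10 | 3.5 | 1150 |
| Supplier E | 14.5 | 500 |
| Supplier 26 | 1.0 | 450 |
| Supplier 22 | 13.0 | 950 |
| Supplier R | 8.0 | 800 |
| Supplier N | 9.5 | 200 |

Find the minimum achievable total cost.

Fill from the cheapest supplier first.
Take 450 from Supplier 26 at 1.0 — need 2500 more.
Take 1150 from Supplier 10 at 3.5 — need 1350 more.
Supplier R at 8.0: take all 800 ha — 550 still needed.
Supplier N at 9.5: take all 200 ha — 350 still needed.
Supplier 22 at 13.0: take 350 of its 950 — requirement met.
Supplier E: unused.
Cost = 450×1.0 + 1150×3.5 + 800×8.0 + 200×9.5 + 350×13.0 = 17325.

17325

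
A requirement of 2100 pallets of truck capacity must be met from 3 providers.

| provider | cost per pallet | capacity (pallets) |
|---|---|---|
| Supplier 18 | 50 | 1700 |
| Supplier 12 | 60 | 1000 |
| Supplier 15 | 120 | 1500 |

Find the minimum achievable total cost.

109000

Cheapest first:
Take 1700 from Supplier 18 at 50 ; need 400 more.
Supplier 12 at 60: take 400 of its 1000 ; requirement met.
Supplier 15: unused.
Cost = 1700×50 + 400×60 = 109000.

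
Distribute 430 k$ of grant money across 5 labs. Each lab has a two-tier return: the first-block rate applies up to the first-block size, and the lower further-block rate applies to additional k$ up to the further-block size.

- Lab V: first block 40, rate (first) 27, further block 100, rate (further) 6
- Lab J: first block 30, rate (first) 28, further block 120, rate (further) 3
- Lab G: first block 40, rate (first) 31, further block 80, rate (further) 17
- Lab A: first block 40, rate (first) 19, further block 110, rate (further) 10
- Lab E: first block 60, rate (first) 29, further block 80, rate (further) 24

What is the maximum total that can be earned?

9540

Rank every tier by rate: Lab G/first 31 > Lab E/first 29 > Lab J/first 28 > Lab V/first 27 > Lab E/second 24 > Lab A/first 19 > Lab G/second 17 > Lab A/second 10 > Lab V/second 6 > Lab J/second 3.
Lab G/first (31): +40 ; 390 left.
Fill Lab E first block (60 at 29) ; 330 left.
Lab J first at 28: fill all 30 ; 300 left.
Lab V first at 27: fill all 40 ; 260 left.
Lab E second at 24: fill all 80 ; 180 left.
Lab A first at 19: fill all 40 ; 140 left.
Lab G/second (17): +80 ; 60 left.
Lab A second at 10: only 60 left, fill 60.
Total = 31×40 + 29×60 + 28×30 + 27×40 + 24×80 + 19×40 + 17×80 + 10×60 = 9540.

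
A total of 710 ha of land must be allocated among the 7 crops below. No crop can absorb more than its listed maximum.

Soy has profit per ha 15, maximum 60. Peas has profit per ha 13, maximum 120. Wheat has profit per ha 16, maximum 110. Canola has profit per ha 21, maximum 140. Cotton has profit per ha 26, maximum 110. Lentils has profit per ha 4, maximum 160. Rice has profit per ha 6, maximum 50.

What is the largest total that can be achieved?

10800

Order the crops by profit per ha: Cotton 26 > Canola 21 > Wheat 16 > Soy 15 > Peas 13 > Rice 6 > Lentils 4.
Cotton: +110 to 110 (cap) ; 600 left.
Canola takes 140 to reach its cap of 140 ; 460 left.
Give Wheat 110 to hit its cap of 110 ; 350 left.
Soy: +60 to 60 (cap) ; 290 left.
Give Peas 120 to hit its cap of 120 ; 170 left.
Rice takes 50 to reach its cap of 50 ; 120 left.
Only 120 left; Lentils takes them to reach 120.
Total = 15×60 + 13×120 + 16×110 + 21×140 + 26×110 + 4×120 + 6×50 = 10800.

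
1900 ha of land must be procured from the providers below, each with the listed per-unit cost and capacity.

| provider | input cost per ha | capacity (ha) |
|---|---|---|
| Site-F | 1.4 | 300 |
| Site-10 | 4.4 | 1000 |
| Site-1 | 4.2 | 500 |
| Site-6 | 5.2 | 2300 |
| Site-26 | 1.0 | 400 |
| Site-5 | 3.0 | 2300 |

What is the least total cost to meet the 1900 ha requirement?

Fill from the cheapest provider first.
Site-26 (1.0): use full 400 ; 1500 ha to go.
Take 300 from Site-F at 1.4 ; need 1200 more.
Take 1200 from Site-5 at 3.0 to finish.
Site-1, Site-10, Site-6: unused.
Cost = 400×1.0 + 300×1.4 + 1200×3.0 = 4420.

4420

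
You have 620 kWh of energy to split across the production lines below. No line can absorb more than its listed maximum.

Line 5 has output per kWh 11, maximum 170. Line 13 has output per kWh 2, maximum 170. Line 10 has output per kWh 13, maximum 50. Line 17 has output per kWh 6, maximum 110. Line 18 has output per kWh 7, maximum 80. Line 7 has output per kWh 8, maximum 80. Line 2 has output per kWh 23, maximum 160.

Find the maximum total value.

Order the production lines by output per kWh: Line 2 23 > Line 10 13 > Line 5 11 > Line 7 8 > Line 18 7 > Line 17 6 > Line 13 2.
Give Line 2 160 to hit its cap of 160 — 460 left.
Line 10 takes 50 to reach its cap of 50 — 410 left.
Line 5: +170 to 170 (cap) — 240 left.
Line 7 takes 80 to reach its cap of 80 — 160 left.
Line 18: +80 to 80 (cap) — 80 left.
Line 17: +80 (room for 110) → 80. Pool exhausted.
Total = 11×170 + 13×50 + 6×80 + 7×80 + 8×80 + 23×160 = 7880.

7880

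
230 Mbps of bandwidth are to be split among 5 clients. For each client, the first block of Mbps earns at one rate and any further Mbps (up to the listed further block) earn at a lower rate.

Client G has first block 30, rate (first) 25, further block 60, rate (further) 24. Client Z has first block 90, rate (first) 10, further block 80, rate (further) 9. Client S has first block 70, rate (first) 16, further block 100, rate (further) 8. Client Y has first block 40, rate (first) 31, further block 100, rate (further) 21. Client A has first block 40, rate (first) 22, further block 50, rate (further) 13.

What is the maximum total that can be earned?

5570

Treat each block as its own option and order by rate: Client Y/first 31 > Client G/first 25 > Client G/second 24 > Client A/first 22 > Client Y/second 21 > Client S/first 16 > Client A/second 13 > Client Z/first 10 > Client Z/second 9 > Client S/second 8.
Client Y first at 31: fill all 40 → 190 left.
Client G/first (25): +30 → 160 left.
Client G second at 24: fill all 60 → 100 left.
Client A first at 22: fill all 40 → 60 left.
Client Y/second: +60 of 100 at 21; pool empty.
Total = 31×40 + 25×30 + 24×60 + 22×40 + 21×60 = 5570.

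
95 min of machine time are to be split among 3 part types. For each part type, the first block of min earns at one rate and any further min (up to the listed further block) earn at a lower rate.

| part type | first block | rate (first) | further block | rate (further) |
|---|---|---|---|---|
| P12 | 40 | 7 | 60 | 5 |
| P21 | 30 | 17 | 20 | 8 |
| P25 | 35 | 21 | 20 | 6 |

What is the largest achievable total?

Rank every tier by rate: P25/tier1 21 > P21/tier1 17 > P21/tier2 8 > P12/tier1 7 > P25/tier2 6 > P12/tier2 5.
Fill P25 tier1 block (35 at 21) → 60 left.
P21 tier1 at 17: fill all 30 → 30 left.
P21/tier2 (8): +20 → 10 left.
10 remain; put them into P12 tier1 at 7.
Total = 21×35 + 17×30 + 8×20 + 7×10 = 1475.

1475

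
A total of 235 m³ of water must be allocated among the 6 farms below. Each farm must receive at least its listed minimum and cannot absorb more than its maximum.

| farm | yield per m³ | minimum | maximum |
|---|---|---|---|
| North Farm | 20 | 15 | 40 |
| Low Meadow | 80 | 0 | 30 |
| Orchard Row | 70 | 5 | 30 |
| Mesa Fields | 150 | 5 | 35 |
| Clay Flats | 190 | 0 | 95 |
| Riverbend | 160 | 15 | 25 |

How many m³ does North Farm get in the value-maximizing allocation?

Meeting every minimum uses 15+0+5+5+0+15 = 40 m³, leaving 195.
Highest yield per m³ first: Clay Flats 190 > Riverbend 160 > Mesa Fields 150 > Low Meadow 80 > Orchard Row 70 > North Farm 20.
Clay Flats: +95 to 95 (cap) — 100 left.
Riverbend takes 10 more to reach its cap of 25 — 90 left.
Mesa Fields takes 30 more to reach its cap of 35 — 60 left.
Give Low Meadow 30 more to hit its cap of 30 — 30 left.
Give Orchard Row 25 more to hit its cap of 30 — 5 left.
North Farm: +5 (room for 25) → 20. Pool exhausted.

20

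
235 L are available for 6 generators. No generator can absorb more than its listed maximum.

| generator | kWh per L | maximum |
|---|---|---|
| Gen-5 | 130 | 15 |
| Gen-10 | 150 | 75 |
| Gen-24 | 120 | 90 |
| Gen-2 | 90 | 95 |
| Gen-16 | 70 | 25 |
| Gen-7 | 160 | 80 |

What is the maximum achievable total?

33800

Order the generators by kWh per L: Gen-7 160 > Gen-10 150 > Gen-5 130 > Gen-24 120 > Gen-2 90 > Gen-16 70.
Gen-7: +80 to 80 (cap) ; 155 left.
Gen-10: +75 to 75 (cap) ; 80 left.
Give Gen-5 15 to hit its cap of 15 ; 65 left.
Gen-24: +65 (room for 90) → 65. Pool exhausted.
Total = 130×15 + 150×75 + 120×65 + 160×80 = 33800.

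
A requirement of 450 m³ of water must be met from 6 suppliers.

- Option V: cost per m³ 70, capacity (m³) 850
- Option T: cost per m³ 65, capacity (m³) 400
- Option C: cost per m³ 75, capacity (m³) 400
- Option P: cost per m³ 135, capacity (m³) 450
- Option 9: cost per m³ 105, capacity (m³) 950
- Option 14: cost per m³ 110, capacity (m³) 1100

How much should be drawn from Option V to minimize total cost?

Use suppliers in increasing cost order.
Option T (65): use full 400 — 50 m³ to go.
Take 50 from Option V at 70 to finish.
Option C, Option 9, Option 14, Option P: unused.

50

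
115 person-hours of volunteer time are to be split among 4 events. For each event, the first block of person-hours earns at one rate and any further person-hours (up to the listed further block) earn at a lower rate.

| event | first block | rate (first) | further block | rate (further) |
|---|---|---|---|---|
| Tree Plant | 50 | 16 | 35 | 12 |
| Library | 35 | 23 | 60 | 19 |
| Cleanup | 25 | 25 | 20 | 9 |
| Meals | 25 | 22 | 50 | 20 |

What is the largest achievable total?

Treat each block as its own option and order by rate: Cleanup/first 25 > Library/first 23 > Meals/first 22 > Meals/second 20 > Library/second 19 > Tree Plant/first 16 > Tree Plant/second 12 > Cleanup/second 9.
Cleanup first at 25: fill all 25 → 90 left.
Library/first (23): +35 → 55 left.
Fill Meals first block (25 at 22) → 30 left.
Meals/second: +30 of 50 at 20; pool empty.
Total = 25×25 + 23×35 + 22×25 + 20×30 = 2580.

2580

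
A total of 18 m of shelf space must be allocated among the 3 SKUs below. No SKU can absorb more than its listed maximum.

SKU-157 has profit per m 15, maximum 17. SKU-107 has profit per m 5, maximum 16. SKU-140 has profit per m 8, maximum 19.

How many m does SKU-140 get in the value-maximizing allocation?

Order the SKUs by profit per m: SKU-157 15 > SKU-140 8 > SKU-107 5.
SKU-157 takes 17 to reach its cap of 17 — 1 left.
SKU-140: +1 (room for 19) → 1. Pool exhausted.

1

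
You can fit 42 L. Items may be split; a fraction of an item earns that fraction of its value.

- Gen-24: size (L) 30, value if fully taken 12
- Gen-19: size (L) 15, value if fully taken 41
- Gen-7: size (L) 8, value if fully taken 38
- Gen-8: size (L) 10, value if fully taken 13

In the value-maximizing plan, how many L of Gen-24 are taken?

9

Sort by value density: Gen-7 38/8≈4.75, Gen-19 41/15≈2.73, Gen-8 13/10≈1.3, Gen-24 12/30≈0.4.
Gen-7: take in full, 8 L for value 38 ; 34 left.
Take all of Gen-19 (15 L, value 41) ; 19 L left.
All 10 L of Gen-8 fit (value 13) ; 9 remain.
Only 9 L remain; take 9/30 of Gen-24 for value 12×9/30 = 3.6.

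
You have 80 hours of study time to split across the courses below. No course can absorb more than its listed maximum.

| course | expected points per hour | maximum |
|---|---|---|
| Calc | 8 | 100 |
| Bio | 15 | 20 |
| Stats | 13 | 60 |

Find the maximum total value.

1080

Order the courses by expected points per hour: Bio 15 > Stats 13 > Calc 8.
Bio: +20 to 20 (cap) — 60 left.
Stats: +60 to 60 (cap) — 0 left.
Total = 15×20 + 13×60 = 1080.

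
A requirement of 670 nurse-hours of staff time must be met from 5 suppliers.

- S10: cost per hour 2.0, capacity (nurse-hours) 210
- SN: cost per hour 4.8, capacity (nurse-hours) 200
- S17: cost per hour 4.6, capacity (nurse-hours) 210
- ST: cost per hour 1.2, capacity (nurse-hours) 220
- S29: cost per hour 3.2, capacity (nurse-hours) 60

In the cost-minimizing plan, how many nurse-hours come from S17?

Fill from the cheapest supplier first.
ST (1.2): use full 220 → 450 nurse-hours to go.
S10 at 2.0: take all 210 nurse-hours → 240 still needed.
S29 (3.2): use full 60 → 180 nurse-hours to go.
S17 at 4.6: take 180 of its 210 → requirement met.
SN: unused.

180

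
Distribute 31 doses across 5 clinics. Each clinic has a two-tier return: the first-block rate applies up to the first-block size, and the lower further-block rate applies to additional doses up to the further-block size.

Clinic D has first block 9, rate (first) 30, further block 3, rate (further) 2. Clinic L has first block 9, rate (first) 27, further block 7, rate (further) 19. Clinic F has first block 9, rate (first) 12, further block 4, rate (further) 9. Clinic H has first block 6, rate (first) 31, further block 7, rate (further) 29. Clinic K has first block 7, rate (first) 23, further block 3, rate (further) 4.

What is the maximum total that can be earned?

902

Rank every tier by rate: Clinic H/tier1 31 > Clinic D/tier1 30 > Clinic H/tier2 29 > Clinic L/tier1 27 > Clinic K/tier1 23 > Clinic L/tier2 19 > Clinic F/tier1 12 > Clinic F/tier2 9 > Clinic K/tier2 4 > Clinic D/tier2 2.
Clinic H tier1 at 31: fill all 6 → 25 left.
Clinic D tier1 at 30: fill all 9 → 16 left.
Fill Clinic H tier2 block (7 at 29) → 9 left.
Fill Clinic L tier1 block (9 at 27) → 0 left.
Total = 31×6 + 30×9 + 29×7 + 27×9 = 902.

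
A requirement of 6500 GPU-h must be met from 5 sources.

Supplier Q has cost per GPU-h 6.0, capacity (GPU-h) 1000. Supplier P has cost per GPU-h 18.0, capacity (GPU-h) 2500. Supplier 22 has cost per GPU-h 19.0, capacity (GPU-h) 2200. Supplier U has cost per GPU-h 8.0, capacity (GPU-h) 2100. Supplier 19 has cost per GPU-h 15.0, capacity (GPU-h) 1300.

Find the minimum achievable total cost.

Fill from the cheapest source first.
Supplier Q (6.0): use full 1000 ; 5500 GPU-h to go.
Supplier U at 8.0: take all 2100 GPU-h ; 3400 still needed.
Supplier 19 at 15.0: take all 1300 GPU-h ; 2100 still needed.
Take 2100 from Supplier P at 18.0 to finish.
Supplier 22: unused.
Cost = 1000×6.0 + 2100×8.0 + 1300×15.0 + 2100×18.0 = 80100.

80100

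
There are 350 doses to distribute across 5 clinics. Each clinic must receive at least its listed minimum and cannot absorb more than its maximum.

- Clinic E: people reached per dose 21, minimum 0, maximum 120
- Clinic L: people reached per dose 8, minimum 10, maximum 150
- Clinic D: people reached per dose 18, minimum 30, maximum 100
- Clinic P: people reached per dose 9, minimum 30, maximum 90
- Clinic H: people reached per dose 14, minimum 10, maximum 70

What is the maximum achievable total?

5830

Meeting every minimum uses 0+10+30+30+10 = 80 doses, leaving 270.
Highest people reached per dose first: Clinic E 21 > Clinic D 18 > Clinic H 14 > Clinic P 9 > Clinic L 8.
Clinic E: +120 to 120 (cap) → 150 left.
Give Clinic D 70 more to hit its cap of 100 → 80 left.
Clinic H: +60 to 70 (cap) → 20 left.
Only 20 left; Clinic P takes them to reach 50.
Total = 21×120 + 8×10 + 18×100 + 9×50 + 14×70 = 5830.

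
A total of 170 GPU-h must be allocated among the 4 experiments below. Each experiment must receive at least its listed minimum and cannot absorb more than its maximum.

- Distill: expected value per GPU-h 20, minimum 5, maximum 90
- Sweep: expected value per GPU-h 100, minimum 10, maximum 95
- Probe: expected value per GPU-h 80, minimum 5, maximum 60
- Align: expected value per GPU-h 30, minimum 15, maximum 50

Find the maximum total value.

Meeting every minimum uses 5+10+5+15 = 35 GPU-h, leaving 135.
Rank by expected value per GPU-h: Sweep 100 > Probe 80 > Align 30 > Distill 20.
Sweep takes 85 more to reach its cap of 95 ; 50 left.
Probe has room for 55 more but only 50 remain, so it gets 55.
Total = 20×5 + 100×95 + 80×55 + 30×15 = 14450.

14450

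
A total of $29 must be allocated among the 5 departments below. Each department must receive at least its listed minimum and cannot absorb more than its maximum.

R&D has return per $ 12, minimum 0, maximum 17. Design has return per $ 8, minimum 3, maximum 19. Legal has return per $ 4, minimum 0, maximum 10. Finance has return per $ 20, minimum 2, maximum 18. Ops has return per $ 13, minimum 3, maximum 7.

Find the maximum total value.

487

Meeting every minimum uses 0+3+0+2+3 = 8 $, leaving 21.
Order the departments by return per $: Finance 20 > Ops 13 > R&D 12 > Design 8 > Legal 4.
Finance takes 16 more to reach its cap of 18 — 5 left.
Give Ops 4 more to hit its cap of 7 — 1 left.
R&D: +1 (room for 17) → 1. Pool exhausted.
Total = 12×1 + 8×3 + 20×18 + 13×7 = 487.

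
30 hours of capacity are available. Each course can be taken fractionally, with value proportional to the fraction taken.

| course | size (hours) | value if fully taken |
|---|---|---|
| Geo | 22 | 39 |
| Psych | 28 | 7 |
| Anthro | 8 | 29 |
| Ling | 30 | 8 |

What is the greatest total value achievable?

68

Rank by value-to-size ratio: Anthro 29/8≈3.62, Geo 39/22≈1.77, Ling 8/30≈0.267, Psych 7/28≈0.25.
Anthro: take in full, 8 hours for value 29 — 22 left.
Geo: take in full, 22 hours for value 39 — 0 left.
Total value = 68.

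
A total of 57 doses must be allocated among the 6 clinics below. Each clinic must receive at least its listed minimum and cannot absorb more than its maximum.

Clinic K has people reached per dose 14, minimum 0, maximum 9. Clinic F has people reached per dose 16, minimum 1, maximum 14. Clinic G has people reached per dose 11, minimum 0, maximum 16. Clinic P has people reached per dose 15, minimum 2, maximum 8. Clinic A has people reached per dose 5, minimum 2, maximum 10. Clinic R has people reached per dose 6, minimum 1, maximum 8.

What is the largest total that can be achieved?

Meeting every minimum uses 0+1+0+2+2+1 = 6 doses, leaving 51.
Rank by people reached per dose: Clinic F 16 > Clinic P 15 > Clinic K 14 > Clinic G 11 > Clinic R 6 > Clinic A 5.
Give Clinic F 13 more to hit its cap of 14 → 38 left.
Give Clinic P 6 more to hit its cap of 8 → 32 left.
Give Clinic K 9 more to hit its cap of 9 → 23 left.
Give Clinic G 16 more to hit its cap of 16 → 7 left.
Clinic R takes 7 more to reach its cap of 8 → 0 left.
Total = 14×9 + 16×14 + 11×16 + 15×8 + 5×2 + 6×8 = 704.

704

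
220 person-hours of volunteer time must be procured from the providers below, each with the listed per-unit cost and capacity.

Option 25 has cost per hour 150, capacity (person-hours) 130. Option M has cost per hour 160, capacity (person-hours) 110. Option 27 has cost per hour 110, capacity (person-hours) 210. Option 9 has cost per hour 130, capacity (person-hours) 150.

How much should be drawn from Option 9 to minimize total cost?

10

Use providers in increasing cost order.
Option 27 at 110: take all 210 person-hours → 10 still needed.
Option 9 at 130: take 10 of its 150 → requirement met.
Option 25, Option M: unused.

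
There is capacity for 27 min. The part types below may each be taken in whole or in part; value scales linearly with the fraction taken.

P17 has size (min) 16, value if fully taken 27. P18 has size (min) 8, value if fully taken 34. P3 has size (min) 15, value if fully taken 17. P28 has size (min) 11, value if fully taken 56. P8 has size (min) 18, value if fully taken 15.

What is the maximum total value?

Rank by value-to-size ratio: P28 56/11≈5.09, P18 34/8≈4.25, P17 27/16≈1.69, P3 17/15≈1.13, P8 15/18≈0.833.
All 11 min of P28 fit (value 56) ; 16 remain.
P18: take in full, 8 min for value 34 ; 8 left.
Only 8 min remain; take 8/16 of P17 for value 27×8/16 = 13.5.
Total value = 103.5.

103.5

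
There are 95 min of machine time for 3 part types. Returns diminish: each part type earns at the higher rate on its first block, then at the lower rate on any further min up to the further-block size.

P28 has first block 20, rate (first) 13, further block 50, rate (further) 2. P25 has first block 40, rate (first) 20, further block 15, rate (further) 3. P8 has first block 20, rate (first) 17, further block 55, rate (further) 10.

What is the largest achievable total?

1550

Rank every tier by rate: P25/T1 20 > P8/T1 17 > P28/T1 13 > P8/T2 10 > P25/T2 3 > P28/T2 2.
P25 T1 at 20: fill all 40 → 55 left.
P8/T1 (17): +20 → 35 left.
Fill P28 T1 block (20 at 13) → 15 left.
15 remain; put them into P8 T2 at 10.
Total = 20×40 + 17×20 + 13×20 + 10×15 = 1550.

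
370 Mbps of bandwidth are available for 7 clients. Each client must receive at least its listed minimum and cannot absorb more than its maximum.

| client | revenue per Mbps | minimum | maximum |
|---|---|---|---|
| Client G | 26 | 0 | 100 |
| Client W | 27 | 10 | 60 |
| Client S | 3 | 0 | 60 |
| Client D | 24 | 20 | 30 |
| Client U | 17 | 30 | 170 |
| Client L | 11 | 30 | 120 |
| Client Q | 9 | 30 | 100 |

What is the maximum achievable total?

Meeting every minimum uses 0+10+0+20+30+30+30 = 120 Mbps, leaving 250.
Order the clients by revenue per Mbps: Client W 27 > Client G 26 > Client D 24 > Client U 17 > Client L 11 > Client Q 9 > Client S 3.
Client W takes 50 more to reach its cap of 60 — 200 left.
Client G takes 100 more to reach its cap of 100 — 100 left.
Client D takes 10 more to reach its cap of 30 — 90 left.
Only 90 left; Client U takes them to reach 120.
Total = 26×100 + 27×60 + 24×30 + 17×120 + 11×30 + 9×30 = 7580.

7580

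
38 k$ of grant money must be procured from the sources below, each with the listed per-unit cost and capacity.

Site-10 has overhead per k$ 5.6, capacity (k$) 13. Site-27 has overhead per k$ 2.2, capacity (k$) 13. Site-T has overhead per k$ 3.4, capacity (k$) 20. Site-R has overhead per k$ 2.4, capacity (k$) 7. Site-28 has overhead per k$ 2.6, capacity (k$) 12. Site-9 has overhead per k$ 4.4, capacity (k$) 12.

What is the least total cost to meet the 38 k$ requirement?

Cheapest first:
Site-27 (2.2): use full 13 → 25 k$ to go.
Site-R at 2.4: take all 7 k$ → 18 still needed.
Site-28 (2.6): use full 12 → 6 k$ to go.
Take 6 from Site-T at 3.4 to finish.
Site-9, Site-10: unused.
Cost = 13×2.2 + 7×2.4 + 12×2.6 + 6×3.4 = 97.

97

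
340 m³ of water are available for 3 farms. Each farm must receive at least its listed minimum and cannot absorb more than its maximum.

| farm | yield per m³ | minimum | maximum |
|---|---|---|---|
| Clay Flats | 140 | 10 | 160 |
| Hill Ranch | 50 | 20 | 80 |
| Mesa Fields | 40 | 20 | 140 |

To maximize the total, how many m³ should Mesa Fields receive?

100

Meeting every minimum uses 10+20+20 = 50 m³, leaving 290.
Highest yield per m³ first: Clay Flats 140 > Hill Ranch 50 > Mesa Fields 40.
Clay Flats: +150 to 160 (cap) → 140 left.
Hill Ranch takes 60 more to reach its cap of 80 → 80 left.
Mesa Fields has room for 120 more but only 80 remain, so it gets 100.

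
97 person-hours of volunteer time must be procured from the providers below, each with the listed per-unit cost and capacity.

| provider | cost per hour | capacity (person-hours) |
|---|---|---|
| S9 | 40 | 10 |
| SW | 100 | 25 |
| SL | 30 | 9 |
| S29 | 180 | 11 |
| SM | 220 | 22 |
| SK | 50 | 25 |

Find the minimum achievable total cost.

Cheapest first:
SL (30): use full 9 — 88 person-hours to go.
S9 at 40: take all 10 person-hours — 78 still needed.
SK (50): use full 25 — 53 person-hours to go.
SW (100): use full 25 — 28 person-hours to go.
S29 at 180: take all 11 person-hours — 17 still needed.
Take 17 from SM at 220 to finish.
Cost = 9×30 + 10×40 + 25×50 + 25×100 + 11×180 + 17×220 = 10140.

10140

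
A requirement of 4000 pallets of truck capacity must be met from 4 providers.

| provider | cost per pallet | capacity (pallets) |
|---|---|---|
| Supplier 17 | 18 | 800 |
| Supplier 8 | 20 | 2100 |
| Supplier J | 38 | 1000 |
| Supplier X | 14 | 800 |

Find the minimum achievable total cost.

79000

Use providers in increasing cost order.
Supplier X at 14: take all 800 pallets → 3200 still needed.
Take 800 from Supplier 17 at 18 → need 2400 more.
Take 2100 from Supplier 8 at 20 → need 300 more.
Take 300 from Supplier J at 38 to finish.
Cost = 800×14 + 800×18 + 2100×20 + 300×38 = 79000.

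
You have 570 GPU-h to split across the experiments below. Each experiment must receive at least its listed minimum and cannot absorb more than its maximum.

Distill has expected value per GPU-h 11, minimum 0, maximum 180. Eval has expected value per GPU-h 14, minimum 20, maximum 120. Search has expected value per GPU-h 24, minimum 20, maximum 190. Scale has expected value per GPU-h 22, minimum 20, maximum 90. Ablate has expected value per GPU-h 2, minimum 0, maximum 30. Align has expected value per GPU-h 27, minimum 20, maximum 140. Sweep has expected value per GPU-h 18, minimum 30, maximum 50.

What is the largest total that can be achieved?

Meeting every minimum uses 0+20+20+20+0+20+30 = 110 GPU-h, leaving 460.
Order the experiments by expected value per GPU-h: Align 27 > Search 24 > Scale 22 > Sweep 18 > Eval 14 > Distill 11 > Ablate 2.
Align takes 120 more to reach its cap of 140 → 340 left.
Search takes 170 more to reach its cap of 190 → 170 left.
Give Scale 70 more to hit its cap of 90 → 100 left.
Sweep takes 20 more to reach its cap of 50 → 80 left.
Eval: +80 (room for 100) → 100. Pool exhausted.
Total = 14×100 + 24×190 + 22×90 + 27×140 + 18×50 = 12620.

12620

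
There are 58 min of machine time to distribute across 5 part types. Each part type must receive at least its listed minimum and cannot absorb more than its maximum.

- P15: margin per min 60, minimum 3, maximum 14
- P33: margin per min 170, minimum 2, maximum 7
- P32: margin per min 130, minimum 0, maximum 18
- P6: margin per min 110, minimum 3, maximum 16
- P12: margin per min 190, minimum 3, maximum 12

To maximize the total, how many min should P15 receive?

5

Meeting every minimum uses 3+2+0+3+3 = 11 min, leaving 47.
Rank by margin per min: P12 190 > P33 170 > P32 130 > P6 110 > P15 60.
P12: +9 to 12 (cap) ; 38 left.
P33: +5 to 7 (cap) ; 33 left.
P32 takes 18 more to reach its cap of 18 ; 15 left.
P6 takes 13 more to reach its cap of 16 ; 2 left.
P15: +2 (room for 11) → 5. Pool exhausted.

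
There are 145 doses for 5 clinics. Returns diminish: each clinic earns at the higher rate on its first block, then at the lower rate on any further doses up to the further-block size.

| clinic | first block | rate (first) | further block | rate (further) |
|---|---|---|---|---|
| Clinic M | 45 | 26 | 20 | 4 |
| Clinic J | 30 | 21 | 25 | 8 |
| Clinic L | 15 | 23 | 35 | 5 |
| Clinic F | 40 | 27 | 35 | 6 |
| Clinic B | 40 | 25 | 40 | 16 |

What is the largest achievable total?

Treat each block as its own option and order by rate: Clinic F/tier1 27 > Clinic M/tier1 26 > Clinic B/tier1 25 > Clinic L/tier1 23 > Clinic J/tier1 21 > Clinic B/tier2 16 > Clinic J/tier2 8 > Clinic F/tier2 6 > Clinic L/tier2 5 > Clinic M/tier2 4.
Fill Clinic F tier1 block (40 at 27) ; 105 left.
Fill Clinic M tier1 block (45 at 26) ; 60 left.
Clinic B tier1 at 25: fill all 40 ; 20 left.
Fill Clinic L tier1 block (15 at 23) ; 5 left.
Clinic J/tier1: +5 of 30 at 21; pool empty.
Total = 27×40 + 26×45 + 25×40 + 23×15 + 21×5 = 3700.

3700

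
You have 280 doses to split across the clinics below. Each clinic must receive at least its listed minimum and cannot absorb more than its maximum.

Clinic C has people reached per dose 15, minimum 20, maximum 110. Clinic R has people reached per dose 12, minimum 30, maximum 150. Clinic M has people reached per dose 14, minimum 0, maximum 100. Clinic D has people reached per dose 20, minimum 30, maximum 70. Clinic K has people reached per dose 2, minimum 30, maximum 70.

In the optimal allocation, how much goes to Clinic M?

40

Meeting every minimum uses 20+30+0+30+30 = 110 doses, leaving 170.
Order the clinics by people reached per dose: Clinic D 20 > Clinic C 15 > Clinic M 14 > Clinic R 12 > Clinic K 2.
Clinic D takes 40 more to reach its cap of 70 → 130 left.
Clinic C takes 90 more to reach its cap of 110 → 40 left.
Clinic M: +40 (room for 100) → 40. Pool exhausted.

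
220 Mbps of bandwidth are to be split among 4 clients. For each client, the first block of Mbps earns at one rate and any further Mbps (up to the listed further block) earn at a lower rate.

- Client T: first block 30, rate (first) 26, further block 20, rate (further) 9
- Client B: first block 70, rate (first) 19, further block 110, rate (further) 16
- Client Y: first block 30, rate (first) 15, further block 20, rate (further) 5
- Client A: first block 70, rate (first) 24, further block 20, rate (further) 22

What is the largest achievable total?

4710

Rank every tier by rate: Client T/tier1 26 > Client A/tier1 24 > Client A/tier2 22 > Client B/tier1 19 > Client B/tier2 16 > Client Y/tier1 15 > Client T/tier2 9 > Client Y/tier2 5.
Client T/tier1 (26): +30 — 190 left.
Client A tier1 at 24: fill all 70 — 120 left.
Client A/tier2 (22): +20 — 100 left.
Fill Client B tier1 block (70 at 19) — 30 left.
Client B/tier2: +30 of 110 at 16; pool empty.
Total = 26×30 + 24×70 + 22×20 + 19×70 + 16×30 = 4710.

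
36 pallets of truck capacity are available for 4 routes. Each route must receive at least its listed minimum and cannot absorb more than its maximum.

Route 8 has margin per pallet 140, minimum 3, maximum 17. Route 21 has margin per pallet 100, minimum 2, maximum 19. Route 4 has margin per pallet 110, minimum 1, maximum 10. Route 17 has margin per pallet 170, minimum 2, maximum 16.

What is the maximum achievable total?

5410

Meeting every minimum uses 3+2+1+2 = 8 pallets, leaving 28.
Highest margin per pallet first: Route 17 170 > Route 8 140 > Route 4 110 > Route 21 100.
Route 17 takes 14 more to reach its cap of 16 ; 14 left.
Give Route 8 14 more to hit its cap of 17 ; 0 left.
Total = 140×17 + 100×2 + 110×1 + 170×16 = 5410.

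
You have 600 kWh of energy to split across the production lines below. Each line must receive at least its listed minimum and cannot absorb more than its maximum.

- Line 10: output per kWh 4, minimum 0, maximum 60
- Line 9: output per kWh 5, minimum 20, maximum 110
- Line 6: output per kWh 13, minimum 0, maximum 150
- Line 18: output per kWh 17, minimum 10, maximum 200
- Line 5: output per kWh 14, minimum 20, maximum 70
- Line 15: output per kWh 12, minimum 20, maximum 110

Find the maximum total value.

8000

Meeting every minimum uses 0+20+0+10+20+20 = 70 kWh, leaving 530.
Order the production lines by output per kWh: Line 18 17 > Line 5 14 > Line 6 13 > Line 15 12 > Line 9 5 > Line 10 4.
Line 18: +190 to 200 (cap) ; 340 left.
Line 5 takes 50 more to reach its cap of 70 ; 290 left.
Line 6: +150 to 150 (cap) ; 140 left.
Give Line 15 90 more to hit its cap of 110 ; 50 left.
Line 9 has room for 90 more but only 50 remain, so it gets 70.
Total = 5×70 + 13×150 + 17×200 + 14×70 + 12×110 = 8000.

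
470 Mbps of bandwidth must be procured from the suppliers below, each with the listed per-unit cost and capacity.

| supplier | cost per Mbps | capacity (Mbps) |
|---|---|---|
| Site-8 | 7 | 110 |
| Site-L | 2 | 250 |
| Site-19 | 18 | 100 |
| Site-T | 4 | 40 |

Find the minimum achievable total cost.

Cheapest first:
Site-L at 2: take all 250 Mbps ; 220 still needed.
Site-T (4): use full 40 ; 180 Mbps to go.
Site-8 (7): use full 110 ; 70 Mbps to go.
Site-19 at 18: take 70 of its 100 ; requirement met.
Cost = 250×2 + 40×4 + 110×7 + 70×18 = 2690.

2690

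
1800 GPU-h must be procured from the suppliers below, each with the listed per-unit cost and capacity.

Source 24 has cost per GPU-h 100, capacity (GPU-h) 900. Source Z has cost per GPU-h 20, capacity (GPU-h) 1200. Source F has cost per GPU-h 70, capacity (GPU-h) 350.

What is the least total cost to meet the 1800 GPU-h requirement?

73500

Fill from the cheapest supplier first.
Source Z at 20: take all 1200 GPU-h — 600 still needed.
Source F (70): use full 350 — 250 GPU-h to go.
Take 250 from Source 24 at 100 to finish.
Cost = 1200×20 + 350×70 + 250×100 = 73500.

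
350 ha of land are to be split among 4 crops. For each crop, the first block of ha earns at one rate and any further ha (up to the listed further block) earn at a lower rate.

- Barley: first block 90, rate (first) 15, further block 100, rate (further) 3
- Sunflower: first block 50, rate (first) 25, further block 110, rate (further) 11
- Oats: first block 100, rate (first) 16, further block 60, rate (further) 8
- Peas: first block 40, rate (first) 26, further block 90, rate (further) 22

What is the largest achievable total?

6920

Order all 8 blocks by rate: Peas/T1 26 > Sunflower/T1 25 > Peas/T2 22 > Oats/T1 16 > Barley/T1 15 > Sunflower/T2 11 > Oats/T2 8 > Barley/T2 3.
Fill Peas T1 block (40 at 26) ; 310 left.
Fill Sunflower T1 block (50 at 25) ; 260 left.
Peas T2 at 22: fill all 90 ; 170 left.
Oats/T1 (16): +100 ; 70 left.
70 remain; put them into Barley T1 at 15.
Total = 26×40 + 25×50 + 22×90 + 16×100 + 15×70 = 6920.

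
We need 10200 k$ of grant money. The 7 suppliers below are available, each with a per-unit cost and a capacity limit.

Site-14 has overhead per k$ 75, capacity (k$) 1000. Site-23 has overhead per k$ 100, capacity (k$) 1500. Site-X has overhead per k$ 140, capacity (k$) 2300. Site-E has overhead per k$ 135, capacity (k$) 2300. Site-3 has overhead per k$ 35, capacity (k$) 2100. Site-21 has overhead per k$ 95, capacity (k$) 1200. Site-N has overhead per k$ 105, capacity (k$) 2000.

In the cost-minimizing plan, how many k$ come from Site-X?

Use suppliers in increasing cost order.
Take 2100 from Site-3 at 35 ; need 8100 more.
Take 1000 from Site-14 at 75 ; need 7100 more.
Site-21 at 95: take all 1200 k$ ; 5900 still needed.
Site-23 at 100: take all 1500 k$ ; 4400 still needed.
Site-N (105): use full 2000 ; 2400 k$ to go.
Site-E (135): use full 2300 ; 100 k$ to go.
Site-X at 140: take 100 of its 2300 ; requirement met.

100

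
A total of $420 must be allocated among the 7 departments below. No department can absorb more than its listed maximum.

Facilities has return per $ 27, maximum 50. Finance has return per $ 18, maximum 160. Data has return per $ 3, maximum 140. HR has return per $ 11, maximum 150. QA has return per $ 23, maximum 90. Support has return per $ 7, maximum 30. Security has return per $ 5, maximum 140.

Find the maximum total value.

7620

Order the departments by return per $: Facilities 27 > QA 23 > Finance 18 > HR 11 > Support 7 > Security 5 > Data 3.
Facilities: +50 to 50 (cap) ; 370 left.
Give QA 90 to hit its cap of 90 ; 280 left.
Finance: +160 to 160 (cap) ; 120 left.
Only 120 left; HR takes them to reach 120.
Total = 27×50 + 18×160 + 11×120 + 23×90 = 7620.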